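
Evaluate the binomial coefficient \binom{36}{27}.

94143280

C(36,27) = C(36,9) by symmetry.
C(36,9) = (36·35·34·33·32·31·30·29·28) / 9! = 34162713446400 / 362880 = 94143280.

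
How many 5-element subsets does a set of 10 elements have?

252

C(10,5) = (10·9·8·7·6) / 5! = 30240 / 120 = 252.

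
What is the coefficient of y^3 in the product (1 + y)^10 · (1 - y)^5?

Coefficient of y^3 = Σ_{j} C(10,j)·1^j·C(5,3-j)·(-1)^(3-j) for j from 0 to 3.
= (-10) + 100 + (-225) + 120 = -15.

-15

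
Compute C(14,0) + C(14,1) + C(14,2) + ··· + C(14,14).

16384

Setting x = 1 in (1+x)^14 gives Σ C(14,i) = 2^14 = 16384.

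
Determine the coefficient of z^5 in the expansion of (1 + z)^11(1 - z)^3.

Coefficient of z^5 = Σ_{j} C(11,j)·1^j·C(3,5-j)·(-1)^(5-j) for j from 2 to 5.
= (-55) + 495 + (-990) + 462 = -88.

-88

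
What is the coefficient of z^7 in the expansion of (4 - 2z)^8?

The general term is C(8,j)·(4)^j·(-2z)^(8-j); the z^7 term has j = 1.
C(8,1) = 8.
Coefficient = C(8,1) · 4^1 · (-2)^7 = 8 · 4 · (-128) = -4096.

-4096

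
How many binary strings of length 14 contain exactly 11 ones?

364

Choose the 11 positions: C(14,11) = 364.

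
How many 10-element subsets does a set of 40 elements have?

847660528

C(40,10) = (40·39·38·37·36·35·34·33·32·31) / 10! = 3075990524006400 / 3628800 = 847660528.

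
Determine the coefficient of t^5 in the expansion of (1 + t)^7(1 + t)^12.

11628

Coefficient of t^5 = Σ_{j} C(7,j)·C(12,5-j) for j from 0 to 5.
= 792 + 3465 + 4620 + 2310 + 420 + 21 = 11628.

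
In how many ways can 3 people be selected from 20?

1140

This is C(20,3) = 1140.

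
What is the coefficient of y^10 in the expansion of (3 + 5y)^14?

791806640625

The general term is C(14,j)·(3)^j·(5y)^(14-j); the y^10 term has j = 4.
C(14,4) = 1001.
Coefficient = C(14,4) · 3^4 · 5^10 = 1001 · 81 · 9765625 = 791806640625.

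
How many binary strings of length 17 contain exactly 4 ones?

2380

Choose the 4 positions: C(17,4) = 2380.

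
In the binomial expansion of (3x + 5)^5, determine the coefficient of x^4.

2025

The general term is C(5,j)·(3x)^j·(5)^(5-j); the x^4 term has j = 4.
C(5,4) = 5.
Coefficient = C(5,4) · 3^4 · 5^1 = 5 · 81 · 5 = 2025.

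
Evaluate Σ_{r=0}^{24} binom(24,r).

The entries of row 24 sum to 2^24 = 16777216.

16777216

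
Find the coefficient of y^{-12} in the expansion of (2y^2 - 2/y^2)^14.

General term: C(14,j)·(2y^2)^j·(-2/y^2)^(14-j), with y-exponent 2j − 2(14−j) = 4j − 28.
Set 4j − 28 = -12: j = 4.
C(14,4) = 1001; 2^4 = 16; (-2)^10 = 1024.
Coefficient = 1001 · 16 · 1024 = 16400384.

16400384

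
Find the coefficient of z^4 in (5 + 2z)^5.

400

The general term is C(5,j)·(5)^j·(2z)^(5-j); the z^4 term has j = 1.
C(5,1) = 5.
Coefficient = C(5,1) · 5^1 · 2^4 = 5 · 5 · 16 = 400.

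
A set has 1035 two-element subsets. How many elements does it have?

46

n(n−1)/2 = 1035 ⇒ n(n−1) = 2070. Since 46·45 = 2070, n = 46.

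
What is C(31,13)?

206253075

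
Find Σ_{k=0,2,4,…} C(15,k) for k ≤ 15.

Even-k terms of row 15 sum to 2^14 = 16384.

16384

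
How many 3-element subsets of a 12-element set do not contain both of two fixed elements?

All 3-subsets: C(12,3) = 220. Those containing both fixed elements: C(10,1) = 10.
220 − 10 = 210.

210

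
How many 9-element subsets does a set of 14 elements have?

C(14,9) = C(14,5) by symmetry.
C(14,5) = (14·13·12·11·10) / 5! = 240240 / 120 = 2002.

2002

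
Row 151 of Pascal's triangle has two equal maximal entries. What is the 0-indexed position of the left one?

75

For odd n = 151, C(151,m) peaks at m = (n−1)/2 and (n+1)/2; the smaller is 75.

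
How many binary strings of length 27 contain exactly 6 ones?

Choose the 6 positions: C(27,6) = 296010.

296010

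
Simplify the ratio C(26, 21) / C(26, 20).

C(n,k+1)/C(n,k) = (n−k)/(k+1) = (26−20)/(20+1) = 6/21 = 2/7.

2/7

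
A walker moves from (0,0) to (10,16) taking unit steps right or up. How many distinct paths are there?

5311735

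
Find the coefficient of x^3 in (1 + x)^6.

20

The general term is C(6,j)·(1)^j·(x)^(6-j); the x^3 term has j = 3.
C(6,3) = 20.
Coefficient = C(6,3) = 20.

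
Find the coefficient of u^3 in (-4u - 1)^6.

1280

The general term is C(6,j)·(-4u)^j·(-1)^(6-j); the u^3 term has j = 3.
C(6,3) = 20.
Coefficient = C(6,3) · (-4)^3 · (-1)^3 = 20 · (-64) · (-1) = 1280.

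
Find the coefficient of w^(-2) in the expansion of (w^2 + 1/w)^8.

General term: C(8,j)·(w^2)^j·(1/w)^(8-j), with w-exponent 2j − 1(8−j) = 3j − 8.
Set 3j − 8 = -2: j = 2.
C(8,2) = 28; 1^2 = 1; 1^6 = 1.
Coefficient = 28 · 1 · 1 = 28.

28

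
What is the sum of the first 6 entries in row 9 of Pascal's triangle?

1 + 9 + 36 + 84 + 126 + 126 = 382.

382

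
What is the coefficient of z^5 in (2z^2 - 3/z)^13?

General term: C(13,j)·(2z^2)^j·(-3/z)^(13-j), with z-exponent 2j − 1(13−j) = 3j − 13.
Set 3j − 13 = 5: j = 6.
C(13,6) = 1716; 2^6 = 64; (-3)^7 = -2187.
Coefficient = 1716 · 64 · (-2187) = -240185088.

-240185088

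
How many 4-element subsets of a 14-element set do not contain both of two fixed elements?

All 4-subsets: C(14,4) = 1001. Those containing both fixed elements: C(12,2) = 66.
1001 − 66 = 935.

935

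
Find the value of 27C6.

296010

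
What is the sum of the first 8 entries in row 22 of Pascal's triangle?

280600

1 + 22 + 231 + 1540 + 7315 + 26334 + 74613 + 170544 = 280600.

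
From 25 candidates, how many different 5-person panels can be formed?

53130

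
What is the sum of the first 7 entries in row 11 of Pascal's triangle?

1486

1 + 11 + 55 + 165 + 330 + 462 + 462 = 1486.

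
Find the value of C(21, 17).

5985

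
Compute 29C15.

C(29,15) = C(29,14) by symmetry.
C(29,14) = (29·28·27·26·25·24·23·22·21·20·19·18·17·16) / 14! = 6761440164390912000 / 87178291200 = 77558760.

77558760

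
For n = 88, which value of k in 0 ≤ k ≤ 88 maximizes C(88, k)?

44

C(88,k) is maximized at k = 88/2 = 44.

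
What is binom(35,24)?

C(35,24) = C(35,11) by symmetry.
C(35,11) = (35·34·33·32·31·30·29·28·27·26·25) / 11! = 16654322805120000 / 39916800 = 417225900.

417225900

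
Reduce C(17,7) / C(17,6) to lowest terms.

11/7

C(n,k+1)/C(n,k) = (n−k)/(k+1) = (17−6)/(6+1) = 11/7.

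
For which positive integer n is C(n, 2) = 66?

12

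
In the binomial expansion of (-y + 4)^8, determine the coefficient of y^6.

448

The general term is C(8,j)·(-y)^j·(4)^(8-j); the y^6 term has j = 6.
C(8,6) = 28.
Coefficient = C(8,6) · 4^2 = 28 · 16 = 448.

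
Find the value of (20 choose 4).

C(20,4) = (20·19·18·17) / 4! = 116280 / 24 = 4845.

4845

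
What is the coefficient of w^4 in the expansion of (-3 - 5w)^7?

-590625

The general term is C(7,j)·(-3)^j·(-5w)^(7-j); the w^4 term has j = 3.
C(7,3) = 35.
Coefficient = C(7,3) · (-3)^3 · (-5)^4 = 35 · (-27) · 625 = -590625.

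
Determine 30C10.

C(30,10) = (30·29·28·27·26·25·24·23·22·21) / 10! = 109027350432000 / 3628800 = 30045015.

30045015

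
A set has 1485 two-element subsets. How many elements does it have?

55

n(n−1)/2 = 1485 ⇒ n(n−1) = 2970. Since 55·54 = 2970, n = 55.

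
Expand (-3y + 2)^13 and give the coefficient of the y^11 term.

The general term is C(13,j)·(-3y)^j·(2)^(13-j); the y^11 term has j = 11.
C(13,11) = 78.
Coefficient = C(13,11) · (-3)^11 · 2^2 = 78 · (-177147) · 4 = -55269864.

-55269864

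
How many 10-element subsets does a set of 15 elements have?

C(15,10) = C(15,5) by symmetry.
C(15,5) = (15·14·13·12·11) / 5! = 360360 / 120 = 3003.

3003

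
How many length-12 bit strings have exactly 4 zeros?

495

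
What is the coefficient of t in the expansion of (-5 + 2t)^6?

The general term is C(6,j)·(-5)^j·(2t)^(6-j); the t^1 term has j = 5.
C(6,5) = 6.
Coefficient = C(6,5) · (-5)^5 · 2^1 = 6 · (-3125) · 2 = -37500.

-37500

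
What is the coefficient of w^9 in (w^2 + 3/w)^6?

18

General term: C(6,j)·(w^2)^j·(3/w)^(6-j), with w-exponent 2j − 1(6−j) = 3j − 6.
Set 3j − 6 = 9: j = 5.
C(6,5) = 6; 1^5 = 1; 3^1 = 3.
Coefficient = 6 · 1 · 3 = 18.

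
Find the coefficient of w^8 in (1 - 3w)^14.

The general term is C(14,j)·(1)^j·(-3w)^(14-j); the w^8 term has j = 6.
C(14,6) = 3003.
Coefficient = C(14,6) · (-3)^8 = 3003 · 6561 = 19702683.

19702683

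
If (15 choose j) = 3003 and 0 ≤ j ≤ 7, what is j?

5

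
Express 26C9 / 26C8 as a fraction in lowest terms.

2

C(n,k+1)/C(n,k) = (n−k)/(k+1) = (26−8)/(8+1) = 18/9 = 2.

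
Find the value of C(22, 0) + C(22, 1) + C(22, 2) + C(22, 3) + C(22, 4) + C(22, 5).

35443

1 + 22 + 231 + 1540 + 7315 + 26334 = 35443.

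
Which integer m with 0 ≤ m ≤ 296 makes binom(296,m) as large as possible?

C(296,m) is maximized at m = 296/2 = 148.

148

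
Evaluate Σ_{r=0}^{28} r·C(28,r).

Differentiating (1+x)^28 and setting x=1: Σ r·C(28,r) = 28·2^27 = 3758096384.

3758096384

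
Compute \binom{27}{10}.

8436285

C(27,10) = (27·26·25·24·23·22·21·20·19·18) / 10! = 30613591008000 / 3628800 = 8436285.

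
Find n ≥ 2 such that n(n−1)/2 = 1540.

56

n(n−1)/2 = 1540 ⇒ n(n−1) = 3080. Since 56·55 = 3080, n = 56.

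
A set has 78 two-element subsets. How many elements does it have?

13

n(n−1)/2 = 78 ⇒ n(n−1) = 156. Since 13·12 = 156, n = 13.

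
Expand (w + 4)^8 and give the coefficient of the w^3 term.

The general term is C(8,j)·(w)^j·(4)^(8-j); the w^3 term has j = 3.
C(8,3) = 56.
Coefficient = C(8,3) · 4^5 = 56 · 1024 = 57344.

57344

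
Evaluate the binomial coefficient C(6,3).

C(6,3) = (6·5·4) / 3! = 120 / 6 = 20.

20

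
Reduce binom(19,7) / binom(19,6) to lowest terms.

C(n,k+1)/C(n,k) = (n−k)/(k+1) = (19−6)/(6+1) = 13/7.

13/7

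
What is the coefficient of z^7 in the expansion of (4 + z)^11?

84480

The general term is C(11,j)·(4)^j·(z)^(11-j); the z^7 term has j = 4.
C(11,4) = 330.
Coefficient = C(11,4) · 4^4 = 330 · 256 = 84480.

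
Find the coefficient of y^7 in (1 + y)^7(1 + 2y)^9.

224143

Coefficient of y^7 = Σ_{j} C(7,j)·1^j·C(9,7-j)·2^(7-j) for j from 0 to 7.
= 4608 + 37632 + 84672 + 70560 + 23520 + 3024 + 126 + 1 = 224143.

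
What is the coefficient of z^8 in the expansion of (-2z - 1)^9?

The general term is C(9,j)·(-2z)^j·(-1)^(9-j); the z^8 term has j = 8.
C(9,8) = 9.
Coefficient = C(9,8) · (-2)^8 · (-1)^1 = 9 · 256 · (-1) = -2304.

-2304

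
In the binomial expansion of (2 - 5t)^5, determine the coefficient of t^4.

The general term is C(5,j)·(2)^j·(-5t)^(5-j); the t^4 term has j = 1.
C(5,1) = 5.
Coefficient = C(5,1) · 2^1 · (-5)^4 = 5 · 2 · 625 = 6250.

6250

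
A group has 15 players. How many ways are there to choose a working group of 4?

This is C(15,4) = 1365.

1365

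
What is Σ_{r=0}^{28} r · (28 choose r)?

Differentiating (1+x)^28 and setting x=1: Σ r·C(28,r) = 28·2^27 = 3758096384.

3758096384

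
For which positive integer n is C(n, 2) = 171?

n(n−1)/2 = 171 ⇒ n(n−1) = 342. Since 19·18 = 342, n = 19.

19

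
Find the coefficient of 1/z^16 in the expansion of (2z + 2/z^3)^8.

General term: C(8,j)·(2z)^j·(2/z^3)^(8-j), with z-exponent 1j − 3(8−j) = 4j − 24.
Set 4j − 24 = -16: j = 2.
C(8,2) = 28; 2^2 = 4; 2^6 = 64.
Coefficient = 28 · 4 · 64 = 7168.

7168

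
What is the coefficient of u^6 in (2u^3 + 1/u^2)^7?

560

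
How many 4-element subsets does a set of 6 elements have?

15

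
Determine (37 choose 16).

C(37,16) = (37·36·35·34·33·32·31·30·29·28·27·26·25·24·23·22) / 16! = 269397128065642536960000 / 20922789888000 = 12875774670.

12875774670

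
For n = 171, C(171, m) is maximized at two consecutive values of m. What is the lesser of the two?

For odd n = 171, C(171,m) peaks at m = (n−1)/2 and (n+1)/2; the lesser is 85.

85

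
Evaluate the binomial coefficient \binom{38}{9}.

C(38,9) = (38·37·36·35·34·33·32·31·30) / 9! = 59153663923200 / 362880 = 163011640.

163011640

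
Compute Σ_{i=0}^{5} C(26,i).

83682

1 + 26 + 325 + 2600 + 14950 + 65780 = 83682.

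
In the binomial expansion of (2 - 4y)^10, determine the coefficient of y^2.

The general term is C(10,j)·(2)^j·(-4y)^(10-j); the y^2 term has j = 8.
C(10,8) = 45.
Coefficient = C(10,8) · 2^8 · (-4)^2 = 45 · 256 · 16 = 184320.

184320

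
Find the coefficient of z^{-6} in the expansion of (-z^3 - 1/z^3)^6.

15

General term: C(6,j)·(-z^3)^j·(-1/z^3)^(6-j), with z-exponent 3j − 3(6−j) = 6j − 18.
Set 6j − 18 = -6: j = 2.
C(6,2) = 15; (-1)^2 = 1; (-1)^4 = 1.
Coefficient = 15 · 1 · 1 = 15.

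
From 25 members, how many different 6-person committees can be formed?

177100

This is C(25,6) = 177100.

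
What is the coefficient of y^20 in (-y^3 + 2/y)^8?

-16

General term: C(8,j)·(-y^3)^j·(2/y)^(8-j), with y-exponent 3j − 1(8−j) = 4j − 8.
Set 4j − 8 = 20: j = 7.
C(8,7) = 8; (-1)^7 = -1; 2^1 = 2.
Coefficient = 8 · (-1) · 2 = -16.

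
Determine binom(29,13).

67863915

C(29,13) = (29·28·27·26·25·24·23·22·21·20·19·18·17) / 13! = 422590010274432000 / 6227020800 = 67863915.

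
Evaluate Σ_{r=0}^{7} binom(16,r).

1 + 16 + 120 + 560 + 1820 + 4368 + 8008 + 11440 = 26333.

26333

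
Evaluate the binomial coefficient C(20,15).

15504

C(20,15) = C(20,5) by symmetry.
C(20,5) = (20·19·18·17·16) / 5! = 1860480 / 120 = 15504.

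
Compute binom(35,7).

C(35,7) = (35·34·33·32·31·30·29) / 7! = 33891580800 / 5040 = 6724520.

6724520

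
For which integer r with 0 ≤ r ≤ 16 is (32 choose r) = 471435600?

14

C(32,r) increases on 0 ≤ r ≤ 16. C(32,13) = 347373600 and C(32,14) = 471435600, so r = 14.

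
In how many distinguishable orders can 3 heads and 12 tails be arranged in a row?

Choose positions for the heads: C(15,3) = 455.

455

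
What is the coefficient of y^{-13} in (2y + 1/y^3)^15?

1647360

General term: C(15,j)·(2y)^j·(1/y^3)^(15-j), with y-exponent 1j − 3(15−j) = 4j − 45.
Set 4j − 45 = -13: j = 8.
C(15,8) = 6435; 2^8 = 256; 1^7 = 1.
Coefficient = 6435 · 256 · 1 = 1647360.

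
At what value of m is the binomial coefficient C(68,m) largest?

34

C(68,m) is maximized at m = 68/2 = 34.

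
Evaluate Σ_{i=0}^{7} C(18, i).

1 + 18 + 153 + 816 + 3060 + 8568 + 18564 + 31824 = 63004.

63004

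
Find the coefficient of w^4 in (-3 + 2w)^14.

945728784

The general term is C(14,j)·(-3)^j·(2w)^(14-j); the w^4 term has j = 10.
C(14,10) = 1001.
Coefficient = C(14,10) · (-3)^10 · 2^4 = 1001 · 59049 · 16 = 945728784.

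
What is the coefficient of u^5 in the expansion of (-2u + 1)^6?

The general term is C(6,j)·(-2u)^j·(1)^(6-j); the u^5 term has j = 5.
C(6,5) = 6.
Coefficient = C(6,5) · (-2)^5 = 6 · (-32) = -192.

-192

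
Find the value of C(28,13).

C(28,13) = (28·27·26·25·24·23·22·21·20·19·18·17·16) / 13! = 233153109116928000 / 6227020800 = 37442160.

37442160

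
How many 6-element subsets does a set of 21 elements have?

C(21,6) = (21·20·19·18·17·16) / 6! = 39070080 / 720 = 54264.

54264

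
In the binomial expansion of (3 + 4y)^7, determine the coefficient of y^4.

241920

The general term is C(7,j)·(3)^j·(4y)^(7-j); the y^4 term has j = 3.
C(7,3) = 35.
Coefficient = C(7,3) · 3^3 · 4^4 = 35 · 27 · 256 = 241920.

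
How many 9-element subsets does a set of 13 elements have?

715

C(13,9) = C(13,4) by symmetry.
C(13,4) = (13·12·11·10) / 4! = 17160 / 24 = 715.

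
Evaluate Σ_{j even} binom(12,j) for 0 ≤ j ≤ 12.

Even-j terms of row 12 sum to 2^11 = 2048.

2048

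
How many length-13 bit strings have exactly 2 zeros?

78

Choose the 2 positions: C(13,2) = 78.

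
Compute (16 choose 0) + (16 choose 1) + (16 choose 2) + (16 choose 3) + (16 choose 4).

1 + 16 + 120 + 560 + 1820 = 2517.

2517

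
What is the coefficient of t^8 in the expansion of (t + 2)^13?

The general term is C(13,j)·(t)^j·(2)^(13-j); the t^8 term has j = 8.
C(13,8) = 1287.
Coefficient = C(13,8) · 2^5 = 1287 · 32 = 41184.

41184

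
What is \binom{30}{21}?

14307150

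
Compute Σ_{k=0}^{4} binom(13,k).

1093

1 + 13 + 78 + 286 + 715 = 1093.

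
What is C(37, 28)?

124403620

C(37,28) = C(37,9) by symmetry.
C(37,9) = (37·36·35·34·33·32·31·30·29) / 9! = 45143585625600 / 362880 = 124403620.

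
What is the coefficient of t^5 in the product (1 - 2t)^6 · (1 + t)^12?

180

Coefficient of t^5 = Σ_{j} C(6,j)·(-2)^j·C(12,5-j)·1^(5-j) for j from 0 to 5.
= 792 + (-5940) + 13200 + (-10560) + 2880 + (-192) = 180.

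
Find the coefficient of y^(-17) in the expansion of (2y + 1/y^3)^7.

14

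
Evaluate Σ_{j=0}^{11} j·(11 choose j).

11264

Since j·C(11,j) = 11·C(10,j−1), the sum is 11·2^10 = 11·1024 = 11264.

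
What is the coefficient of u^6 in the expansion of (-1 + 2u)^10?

13440

The general term is C(10,j)·(-1)^j·(2u)^(10-j); the u^6 term has j = 4.
C(10,4) = 210.
Coefficient = C(10,4) · 2^6 = 210 · 64 = 13440.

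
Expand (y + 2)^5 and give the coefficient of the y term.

The general term is C(5,j)·(y)^j·(2)^(5-j); the y^1 term has j = 1.
C(5,1) = 5.
Coefficient = C(5,1) · 2^4 = 5 · 16 = 80.

80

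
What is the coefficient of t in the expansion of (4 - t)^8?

-131072

The general term is C(8,j)·(4)^j·(-t)^(8-j); the t^1 term has j = 7.
C(8,7) = 8.
Coefficient = C(8,7) · 4^7 · (-1)^1 = 8 · 16384 · (-1) = -131072.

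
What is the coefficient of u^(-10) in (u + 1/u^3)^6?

General term: C(6,j)·(u)^j·(1/u^3)^(6-j), with u-exponent 1j − 3(6−j) = 4j − 18.
Set 4j − 18 = -10: j = 2.
C(6,2) = 15; 1^2 = 1; 1^4 = 1.
Coefficient = 15 · 1 · 1 = 15.

15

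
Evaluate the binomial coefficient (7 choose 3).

35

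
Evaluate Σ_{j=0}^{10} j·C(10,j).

5120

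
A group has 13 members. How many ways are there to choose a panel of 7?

1716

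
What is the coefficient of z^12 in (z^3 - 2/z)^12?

59136

General term: C(12,j)·(z^3)^j·(-2/z)^(12-j), with z-exponent 3j − 1(12−j) = 4j − 12.
Set 4j − 12 = 12: j = 6.
C(12,6) = 924; 1^6 = 1; (-2)^6 = 64.
Coefficient = 924 · 1 · 64 = 59136.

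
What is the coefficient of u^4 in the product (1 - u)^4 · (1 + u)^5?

Coefficient of u^4 = Σ_{j} C(4,j)·(-1)^j·C(5,4-j)·1^(4-j) for j from 0 to 4.
= 5 + (-40) + 60 + (-20) + 1 = 6.

6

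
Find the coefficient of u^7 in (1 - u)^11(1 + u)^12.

Coefficient of u^7 = Σ_{j} C(11,j)·(-1)^j·C(12,7-j)·1^(7-j) for j from 0 to 7.
= 792 + (-10164) + 43560 + (-81675) + 72600 + (-30492) + 5544 + (-330) = -165.

-165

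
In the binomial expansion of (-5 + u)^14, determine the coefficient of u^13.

-70

The general term is C(14,j)·(-5)^j·(u)^(14-j); the u^13 term has j = 1.
C(14,1) = 14.
Coefficient = C(14,1) · (-5)^1 = 14 · (-5) = -70.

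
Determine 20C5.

15504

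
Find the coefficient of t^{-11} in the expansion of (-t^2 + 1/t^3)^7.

General term: C(7,j)·(-t^2)^j·(1/t^3)^(7-j), with t-exponent 2j − 3(7−j) = 5j − 21.
Set 5j − 21 = -11: j = 2.
C(7,2) = 21; (-1)^2 = 1; 1^5 = 1.
Coefficient = 21 · 1 · 1 = 21.

21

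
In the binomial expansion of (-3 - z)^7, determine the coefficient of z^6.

-21

The general term is C(7,j)·(-3)^j·(-z)^(7-j); the z^6 term has j = 1.
C(7,1) = 7.
Coefficient = C(7,1) · (-3)^1 = 7 · (-3) = -21.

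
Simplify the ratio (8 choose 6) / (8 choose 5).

1/2

C(n,k+1)/C(n,k) = (n−k)/(k+1) = (8−5)/(5+1) = 3/6 = 1/2.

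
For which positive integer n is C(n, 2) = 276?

24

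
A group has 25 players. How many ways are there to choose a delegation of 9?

2042975

This is C(25,9) = 2042975.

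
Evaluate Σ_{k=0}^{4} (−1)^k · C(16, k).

1365

The partial alternating sum Σ_{k=0}^{4} (−1)^k C(16,k) = (−1)^4 C(15,4) = 1365.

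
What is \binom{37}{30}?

10295472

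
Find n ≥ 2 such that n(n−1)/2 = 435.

n(n−1)/2 = 435 ⇒ n(n−1) = 870. Since 30·29 = 870, n = 30.

30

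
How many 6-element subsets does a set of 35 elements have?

1623160

C(35,6) = (35·34·33·32·31·30) / 6! = 1168675200 / 720 = 1623160.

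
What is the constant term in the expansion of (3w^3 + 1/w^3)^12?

673596

General term: C(12,j)·(3w^3)^j·(1/w^3)^(12-j), with w-exponent 3j − 3(12−j) = 6j − 36.
Set 6j − 36 = 0: j = 6.
C(12,6) = 924; 3^6 = 729; 1^6 = 1.
Coefficient = 924 · 729 · 1 = 673596.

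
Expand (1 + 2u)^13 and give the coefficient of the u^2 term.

The general term is C(13,j)·(1)^j·(2u)^(13-j); the u^2 term has j = 11.
C(13,11) = 78.
Coefficient = C(13,11) · 2^2 = 78 · 4 = 312.

312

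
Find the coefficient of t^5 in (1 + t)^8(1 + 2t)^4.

Coefficient of t^5 = Σ_{j} C(8,j)·1^j·C(4,5-j)·2^(5-j) for j from 1 to 5.
= 128 + 896 + 1344 + 560 + 56 = 2984.

2984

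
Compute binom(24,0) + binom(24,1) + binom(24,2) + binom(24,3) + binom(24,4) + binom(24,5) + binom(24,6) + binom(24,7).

1 + 24 + 276 + 2024 + 10626 + 42504 + 134596 + 346104 = 536155.

536155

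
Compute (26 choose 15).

7726160

C(26,15) = C(26,11) by symmetry.
C(26,11) = (26·25·24·23·22·21·20·19·18·17·16) / 11! = 308403583488000 / 39916800 = 7726160.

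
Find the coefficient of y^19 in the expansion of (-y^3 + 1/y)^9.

General term: C(9,j)·(-y^3)^j·(1/y)^(9-j), with y-exponent 3j − 1(9−j) = 4j − 9.
Set 4j − 9 = 19: j = 7.
C(9,7) = 36; (-1)^7 = -1; 1^2 = 1.
Coefficient = 36 · (-1) · 1 = -36.

-36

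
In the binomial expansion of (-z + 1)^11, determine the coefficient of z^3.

-165

The general term is C(11,j)·(-z)^j·(1)^(11-j); the z^3 term has j = 3.
C(11,3) = 165.
Coefficient = C(11,3) · (-1)^3 = 165 · (-1) = -165.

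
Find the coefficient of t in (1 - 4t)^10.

-40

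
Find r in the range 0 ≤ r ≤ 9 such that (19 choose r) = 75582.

8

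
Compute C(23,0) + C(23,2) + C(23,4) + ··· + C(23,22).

4194304

Even-i terms of row 23 sum to 2^22 = 4194304.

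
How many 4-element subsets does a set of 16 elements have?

1820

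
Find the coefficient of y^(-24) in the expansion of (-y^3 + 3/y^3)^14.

-64481508

General term: C(14,j)·(-y^3)^j·(3/y^3)^(14-j), with y-exponent 3j − 3(14−j) = 6j − 42.
Set 6j − 42 = -24: j = 3.
C(14,3) = 364; (-1)^3 = -1; 3^11 = 177147.
Coefficient = 364 · (-1) · 177147 = -64481508.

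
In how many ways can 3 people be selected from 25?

This is C(25,3) = 2300.

2300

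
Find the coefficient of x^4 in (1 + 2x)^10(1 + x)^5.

Coefficient of x^4 = Σ_{j} C(10,j)·2^j·C(5,4-j)·1^(4-j) for j from 0 to 4.
= 5 + 200 + 1800 + 4800 + 3360 = 10165.

10165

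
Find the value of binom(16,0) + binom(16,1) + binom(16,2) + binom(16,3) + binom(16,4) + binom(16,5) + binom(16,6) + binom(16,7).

26333

1 + 16 + 120 + 560 + 1820 + 4368 + 8008 + 11440 = 26333.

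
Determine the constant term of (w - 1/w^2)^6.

General term: C(6,j)·(w)^j·(-1/w^2)^(6-j), with w-exponent 1j − 2(6−j) = 3j − 12.
Set 3j − 12 = 0: j = 4.
C(6,4) = 15; 1^4 = 1; (-1)^2 = 1.
Coefficient = 15 · 1 · 1 = 15.

15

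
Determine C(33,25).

13884156

C(33,25) = C(33,8) by symmetry.
C(33,8) = (33·32·31·30·29·28·27·26) / 8! = 559809169920 / 40320 = 13884156.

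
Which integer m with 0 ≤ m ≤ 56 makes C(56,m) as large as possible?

28

C(56,m) is maximized at m = 56/2 = 28.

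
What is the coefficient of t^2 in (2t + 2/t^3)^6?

General term: C(6,j)·(2t)^j·(2/t^3)^(6-j), with t-exponent 1j − 3(6−j) = 4j − 18.
Set 4j − 18 = 2: j = 5.
C(6,5) = 6; 2^5 = 32; 2^1 = 2.
Coefficient = 6 · 32 · 2 = 384.

384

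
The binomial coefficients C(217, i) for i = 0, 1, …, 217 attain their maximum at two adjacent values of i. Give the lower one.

For odd n = 217, C(217,i) peaks at i = (n−1)/2 and (n+1)/2; the lower is 108.

108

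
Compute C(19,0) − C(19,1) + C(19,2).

153

The partial alternating sum Σ_{k=0}^{2} (−1)^k C(19,k) = (−1)^2 C(18,2) = 153.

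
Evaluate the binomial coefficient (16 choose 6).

8008

C(16,6) = (16·15·14·13·12·11) / 6! = 5765760 / 720 = 8008.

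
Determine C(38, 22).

C(38,22) = C(38,16) by symmetry.
C(38,16) = (38·37·36·35·34·33·32·31·30·29·28·27·26·25·24·23) / 16! = 465322312113382563840000 / 20922789888000 = 22239974430.

22239974430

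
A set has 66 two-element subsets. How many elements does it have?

n(n−1)/2 = 66 ⇒ n(n−1) = 132. Since 12·11 = 132, n = 12.

12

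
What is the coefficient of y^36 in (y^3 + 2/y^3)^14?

28

General term: C(14,j)·(y^3)^j·(2/y^3)^(14-j), with y-exponent 3j − 3(14−j) = 6j − 42.
Set 6j − 42 = 36: j = 13.
C(14,13) = 14; 1^13 = 1; 2^1 = 2.
Coefficient = 14 · 1 · 2 = 28.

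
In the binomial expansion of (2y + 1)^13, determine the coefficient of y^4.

11440

The general term is C(13,j)·(2y)^j·(1)^(13-j); the y^4 term has j = 4.
C(13,4) = 715.
Coefficient = C(13,4) · 2^4 = 715 · 16 = 11440.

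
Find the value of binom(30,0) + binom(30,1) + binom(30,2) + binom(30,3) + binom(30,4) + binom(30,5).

174437

1 + 30 + 435 + 4060 + 27405 + 142506 = 174437.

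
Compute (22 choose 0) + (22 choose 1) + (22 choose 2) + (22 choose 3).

1 + 22 + 231 + 1540 = 1794.

1794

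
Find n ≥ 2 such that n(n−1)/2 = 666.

37

n(n−1)/2 = 666 ⇒ n(n−1) = 1332. Since 37·36 = 1332, n = 37.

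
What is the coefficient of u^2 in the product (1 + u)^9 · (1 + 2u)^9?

342

Coefficient of u^2 = Σ_{j} C(9,j)·1^j·C(9,2-j)·2^(2-j) for j from 0 to 2.
= 144 + 162 + 36 = 342.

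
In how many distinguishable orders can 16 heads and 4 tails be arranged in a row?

Choose positions for the heads: C(20,16) = 4845.

4845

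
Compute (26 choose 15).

C(26,15) = C(26,11) by symmetry.
C(26,11) = (26·25·24·23·22·21·20·19·18·17·16) / 11! = 308403583488000 / 39916800 = 7726160.

7726160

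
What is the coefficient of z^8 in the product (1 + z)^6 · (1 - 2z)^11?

8140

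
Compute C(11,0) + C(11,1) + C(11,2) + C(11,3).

1 + 11 + 55 + 165 = 232.

232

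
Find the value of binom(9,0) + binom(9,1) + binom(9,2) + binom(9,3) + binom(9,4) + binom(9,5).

382

1 + 9 + 36 + 84 + 126 + 126 = 382.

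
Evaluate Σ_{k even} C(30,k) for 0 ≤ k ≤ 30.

Half of (1+1)^30 + (1−1)^30 gives the even-index sum: 2^29 = 536870912.

536870912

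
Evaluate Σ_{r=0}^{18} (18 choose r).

Setting x = 1 in (1+x)^18 gives Σ C(18,r) = 2^18 = 262144.

262144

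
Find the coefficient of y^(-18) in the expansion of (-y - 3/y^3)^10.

262440

General term: C(10,j)·(-y)^j·(-3/y^3)^(10-j), with y-exponent 1j − 3(10−j) = 4j − 30.
Set 4j − 30 = -18: j = 3.
C(10,3) = 120; (-1)^3 = -1; (-3)^7 = -2187.
Coefficient = 120 · (-1) · (-2187) = 262440.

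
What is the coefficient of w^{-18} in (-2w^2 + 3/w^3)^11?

-8660520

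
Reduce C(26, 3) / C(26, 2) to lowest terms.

8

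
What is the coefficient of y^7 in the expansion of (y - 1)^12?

The general term is C(12,j)·(y)^j·(-1)^(12-j); the y^7 term has j = 7.
C(12,7) = 792.
Coefficient = C(12,7) · (-1)^5 = 792 · (-1) = -792.

-792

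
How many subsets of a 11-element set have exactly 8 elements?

165

Choose the 8 positions: C(11,8) = 165.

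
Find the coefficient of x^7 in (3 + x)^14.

7505784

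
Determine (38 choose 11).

C(38,11) = (38·37·36·35·34·33·32·31·30·29·28) / 11! = 48032775105638400 / 39916800 = 1203322288.

1203322288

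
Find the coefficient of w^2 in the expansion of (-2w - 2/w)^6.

960

General term: C(6,j)·(-2w)^j·(-2/w)^(6-j), with w-exponent 1j − 1(6−j) = 2j − 6.
Set 2j − 6 = 2: j = 4.
C(6,4) = 15; (-2)^4 = 16; (-2)^2 = 4.
Coefficient = 15 · 16 · 4 = 960.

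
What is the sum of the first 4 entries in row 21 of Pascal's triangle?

1 + 21 + 210 + 1330 = 1562.

1562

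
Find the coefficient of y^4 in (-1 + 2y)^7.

-560

The general term is C(7,j)·(-1)^j·(2y)^(7-j); the y^4 term has j = 3.
C(7,3) = 35.
Coefficient = C(7,3) · (-1)^3 · 2^4 = 35 · (-1) · 16 = -560.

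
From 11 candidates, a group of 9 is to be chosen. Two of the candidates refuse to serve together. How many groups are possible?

19

All 9-subsets: C(11,9) = 55. Those containing both fixed elements: C(9,7) = 36.
55 − 36 = 19.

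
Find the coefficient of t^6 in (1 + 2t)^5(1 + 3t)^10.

1738410

Coefficient of t^6 = Σ_{j} C(5,j)·2^j·C(10,6-j)·3^(6-j) for j from 0 to 5.
= 153090 + 612360 + 680400 + 259200 + 32400 + 960 = 1738410.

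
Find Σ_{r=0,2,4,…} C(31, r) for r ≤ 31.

1073741824

Even-r terms of row 31 sum to 2^30 = 1073741824.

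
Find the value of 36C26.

254186856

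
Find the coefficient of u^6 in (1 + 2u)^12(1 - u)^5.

Coefficient of u^6 = Σ_{j} C(12,j)·2^j·C(5,6-j)·(-1)^(6-j) for j from 1 to 6.
= (-24) + 1320 + (-17600) + 79200 + (-126720) + 59136 = -4688.

-4688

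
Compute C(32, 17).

565722720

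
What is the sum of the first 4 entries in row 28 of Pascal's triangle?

3683

1 + 28 + 378 + 3276 = 3683.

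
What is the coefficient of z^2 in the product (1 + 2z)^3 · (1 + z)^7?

Coefficient of z^2 = Σ_{j} C(3,j)·2^j·C(7,2-j)·1^(2-j) for j from 0 to 2.
= 21 + 42 + 12 = 75.

75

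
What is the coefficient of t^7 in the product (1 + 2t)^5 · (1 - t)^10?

Coefficient of t^7 = Σ_{j} C(5,j)·2^j·C(10,7-j)·(-1)^(7-j) for j from 0 to 5.
= (-120) + 2100 + (-10080) + 16800 + (-9600) + 1440 = 540.

540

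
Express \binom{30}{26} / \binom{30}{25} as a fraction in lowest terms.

5/26

C(n,k+1)/C(n,k) = (n−k)/(k+1) = (30−25)/(25+1) = 5/26.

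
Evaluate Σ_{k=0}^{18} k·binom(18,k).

2359296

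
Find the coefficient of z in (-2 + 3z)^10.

The general term is C(10,j)·(-2)^j·(3z)^(10-j); the z^1 term has j = 9.
C(10,9) = 10.
Coefficient = C(10,9) · (-2)^9 · 3^1 = 10 · (-512) · 3 = -15360.

-15360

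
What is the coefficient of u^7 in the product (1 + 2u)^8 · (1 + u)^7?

108545

Coefficient of u^7 = Σ_{j} C(8,j)·2^j·C(7,7-j)·1^(7-j) for j from 0 to 7.
= 1 + 112 + 2352 + 15680 + 39200 + 37632 + 12544 + 1024 = 108545.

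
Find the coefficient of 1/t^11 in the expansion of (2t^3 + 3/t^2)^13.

General term: C(13,j)·(2t^3)^j·(3/t^2)^(13-j), with t-exponent 3j − 2(13−j) = 5j − 26.
Set 5j − 26 = -11: j = 3.
C(13,3) = 286; 2^3 = 8; 3^10 = 59049.
Coefficient = 286 · 8 · 59049 = 135104112.

135104112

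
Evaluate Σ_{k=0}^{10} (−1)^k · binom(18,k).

19448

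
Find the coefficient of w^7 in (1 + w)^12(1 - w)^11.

Coefficient of w^7 = Σ_{j} C(12,j)·1^j·C(11,7-j)·(-1)^(7-j) for j from 0 to 7.
= (-330) + 5544 + (-30492) + 72600 + (-81675) + 43560 + (-10164) + 792 = -165.

-165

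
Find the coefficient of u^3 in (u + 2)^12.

112640

The general term is C(12,j)·(u)^j·(2)^(12-j); the u^3 term has j = 3.
C(12,3) = 220.
Coefficient = C(12,3) · 2^9 = 220 · 512 = 112640.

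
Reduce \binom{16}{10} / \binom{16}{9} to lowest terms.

7/10

C(n,k+1)/C(n,k) = (n−k)/(k+1) = (16−9)/(9+1) = 7/10.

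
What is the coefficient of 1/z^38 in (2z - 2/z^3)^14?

General term: C(14,j)·(2z)^j·(-2/z^3)^(14-j), with z-exponent 1j − 3(14−j) = 4j − 42.
Set 4j − 42 = -38: j = 1.
C(14,1) = 14; 2^1 = 2; (-2)^13 = -8192.
Coefficient = 14 · 2 · (-8192) = -229376.

-229376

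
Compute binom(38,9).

163011640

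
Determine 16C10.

C(16,10) = C(16,6) by symmetry.
C(16,6) = (16·15·14·13·12·11) / 6! = 5765760 / 720 = 8008.

8008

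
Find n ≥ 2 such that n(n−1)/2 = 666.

37

n(n−1)/2 = 666 ⇒ n(n−1) = 1332. Since 37·36 = 1332, n = 37.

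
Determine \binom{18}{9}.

C(18,9) = (18·17·16·15·14·13·12·11·10) / 9! = 17643225600 / 362880 = 48620.

48620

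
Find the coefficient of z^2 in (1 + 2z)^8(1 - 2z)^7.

-28

Coefficient of z^2 = Σ_{j} C(8,j)·2^j·C(7,2-j)·(-2)^(2-j) for j from 0 to 2.
= 84 + (-224) + 112 = -28.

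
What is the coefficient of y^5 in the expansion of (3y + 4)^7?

81648

The general term is C(7,j)·(3y)^j·(4)^(7-j); the y^5 term has j = 5.
C(7,5) = 21.
Coefficient = C(7,5) · 3^5 · 4^2 = 21 · 243 · 16 = 81648.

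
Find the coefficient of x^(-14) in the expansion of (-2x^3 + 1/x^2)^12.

General term: C(12,j)·(-2x^3)^j·(1/x^2)^(12-j), with x-exponent 3j − 2(12−j) = 5j − 24.
Set 5j − 24 = -14: j = 2.
C(12,2) = 66; (-2)^2 = 4; 1^10 = 1.
Coefficient = 66 · 4 · 1 = 264.

264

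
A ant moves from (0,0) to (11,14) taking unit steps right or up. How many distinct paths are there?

Each path is a sequence of 25 steps with 11 rights: C(25,11) = 4457400.

4457400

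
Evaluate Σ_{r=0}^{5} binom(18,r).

12616

1 + 18 + 153 + 816 + 3060 + 8568 = 12616.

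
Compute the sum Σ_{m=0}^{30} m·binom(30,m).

16106127360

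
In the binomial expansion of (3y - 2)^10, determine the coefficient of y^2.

103680

The general term is C(10,j)·(3y)^j·(-2)^(10-j); the y^2 term has j = 2.
C(10,2) = 45.
Coefficient = C(10,2) · 3^2 · (-2)^8 = 45 · 9 · 256 = 103680.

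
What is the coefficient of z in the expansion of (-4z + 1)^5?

-20

The general term is C(5,j)·(-4z)^j·(1)^(5-j); the z^1 term has j = 1.
C(5,1) = 5.
Coefficient = C(5,1) · (-4)^1 = 5 · (-4) = -20.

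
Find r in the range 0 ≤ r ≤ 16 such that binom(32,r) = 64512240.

10

C(32,r) increases on 0 ≤ r ≤ 16. C(32,9) = 28048800 and C(32,10) = 64512240, so r = 10.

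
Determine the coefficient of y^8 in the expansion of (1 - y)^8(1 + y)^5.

Coefficient of y^8 = Σ_{j} C(8,j)·(-1)^j·C(5,8-j)·1^(8-j) for j from 3 to 8.
= (-56) + 350 + (-560) + 280 + (-40) + 1 = -25.

-25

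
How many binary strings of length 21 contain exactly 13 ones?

Choose the 13 positions: C(21,13) = 203490.

203490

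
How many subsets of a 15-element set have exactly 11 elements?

Choose the 11 positions: C(15,11) = 1365.

1365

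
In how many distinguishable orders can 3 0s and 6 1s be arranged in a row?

Choose positions for the 0s: C(9,3) = 84.

84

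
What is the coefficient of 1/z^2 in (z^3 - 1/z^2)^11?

-330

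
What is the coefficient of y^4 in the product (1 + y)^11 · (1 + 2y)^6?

Coefficient of y^4 = Σ_{j} C(11,j)·1^j·C(6,4-j)·2^(4-j) for j from 0 to 4.
= 240 + 1760 + 3300 + 1980 + 330 = 7610.

7610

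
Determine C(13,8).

1287

C(13,8) = C(13,5) by symmetry.
C(13,5) = (13·12·11·10·9) / 5! = 154440 / 120 = 1287.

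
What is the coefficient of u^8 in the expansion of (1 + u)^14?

3003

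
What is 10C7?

C(10,7) = C(10,3) by symmetry.
C(10,3) = (10·9·8) / 3! = 720 / 6 = 120.

120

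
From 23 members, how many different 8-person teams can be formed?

This is C(23,8) = 490314.

490314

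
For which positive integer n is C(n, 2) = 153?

18

n(n−1)/2 = 153 ⇒ n(n−1) = 306. Since 18·17 = 306, n = 18.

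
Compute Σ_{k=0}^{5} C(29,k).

146596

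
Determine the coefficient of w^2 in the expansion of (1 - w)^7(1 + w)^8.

-7

Coefficient of w^2 = Σ_{j} C(7,j)·(-1)^j·C(8,2-j)·1^(2-j) for j from 0 to 2.
= 28 + (-56) + 21 = -7.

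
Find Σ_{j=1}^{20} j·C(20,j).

10485760

Differentiating (1+x)^20 and setting x=1: Σ j·C(20,j) = 20·2^19 = 10485760.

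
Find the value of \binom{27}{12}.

17383860

C(27,12) = (27·26·25·24·23·22·21·20·19·18·17·16) / 12! = 8326896754176000 / 479001600 = 17383860.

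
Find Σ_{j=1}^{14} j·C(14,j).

114688

Since j·C(14,j) = 14·C(13,j−1), the sum is 14·2^13 = 14·8192 = 114688.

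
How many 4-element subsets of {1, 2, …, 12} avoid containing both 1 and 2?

450

All 4-subsets: C(12,4) = 495. Those containing both fixed elements: C(10,2) = 45.
495 − 45 = 450.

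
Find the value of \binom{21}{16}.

C(21,16) = C(21,5) by symmetry.
C(21,5) = (21·20·19·18·17) / 5! = 2441880 / 120 = 20349.

20349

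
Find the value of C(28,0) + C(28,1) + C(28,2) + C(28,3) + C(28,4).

24158

1 + 28 + 378 + 3276 + 20475 = 24158.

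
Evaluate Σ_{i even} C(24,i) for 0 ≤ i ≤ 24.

8388608

Half of (1+1)^24 + (1−1)^24 gives the even-index sum: 2^23 = 8388608.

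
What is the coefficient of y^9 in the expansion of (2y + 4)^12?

7208960

The general term is C(12,j)·(2y)^j·(4)^(12-j); the y^9 term has j = 9.
C(12,9) = 220.
Coefficient = C(12,9) · 2^9 · 4^3 = 220 · 512 · 64 = 7208960.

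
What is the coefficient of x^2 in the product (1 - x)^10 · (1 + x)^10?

-10

Coefficient of x^2 = Σ_{j} C(10,j)·(-1)^j·C(10,2-j)·1^(2-j) for j from 0 to 2.
= 45 + (-100) + 45 = -10.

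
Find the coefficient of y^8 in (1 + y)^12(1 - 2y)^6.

Coefficient of y^8 = Σ_{j} C(12,j)·1^j·C(6,8-j)·(-2)^(8-j) for j from 2 to 8.
= 4224 + (-42240) + 118800 + (-126720) + 55440 + (-9504) + 495 = 495.

495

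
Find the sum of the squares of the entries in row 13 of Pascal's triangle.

Σ C(13,k)² is the coefficient of x^13 in (1+x)^13(1+x)^13 = (1+x)^26, i.e. C(26,13) = 10400600.

10400600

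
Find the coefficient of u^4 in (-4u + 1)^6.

3840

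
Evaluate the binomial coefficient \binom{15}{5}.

3003

C(15,5) = (15·14·13·12·11) / 5! = 360360 / 120 = 3003.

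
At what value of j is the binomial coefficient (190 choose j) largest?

95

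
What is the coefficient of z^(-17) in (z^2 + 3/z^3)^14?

39405366

General term: C(14,j)·(z^2)^j·(3/z^3)^(14-j), with z-exponent 2j − 3(14−j) = 5j − 42.
Set 5j − 42 = -17: j = 5.
C(14,5) = 2002; 1^5 = 1; 3^9 = 19683.
Coefficient = 2002 · 1 · 19683 = 39405366.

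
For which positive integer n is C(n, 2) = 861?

42

n(n−1)/2 = 861 ⇒ n(n−1) = 1722. Since 42·41 = 1722, n = 42.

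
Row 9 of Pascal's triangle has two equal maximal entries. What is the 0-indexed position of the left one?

For odd n = 9, C(9,m) peaks at m = (n−1)/2 and (n+1)/2; the lower is 4.

4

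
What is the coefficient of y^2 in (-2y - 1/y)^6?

240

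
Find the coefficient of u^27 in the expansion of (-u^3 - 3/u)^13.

General term: C(13,j)·(-u^3)^j·(-3/u)^(13-j), with u-exponent 3j − 1(13−j) = 4j − 13.
Set 4j − 13 = 27: j = 10.
C(13,10) = 286; (-1)^10 = 1; (-3)^3 = -27.
Coefficient = 286 · 1 · (-27) = -7722.

-7722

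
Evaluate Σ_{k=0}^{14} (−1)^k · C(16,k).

The partial alternating sum Σ_{k=0}^{14} (−1)^k C(16,k) = (−1)^14 C(15,14) = 15.

15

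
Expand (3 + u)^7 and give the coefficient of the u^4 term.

945

The general term is C(7,j)·(3)^j·(u)^(7-j); the u^4 term has j = 3.
C(7,3) = 35.
Coefficient = C(7,3) · 3^3 = 35 · 27 = 945.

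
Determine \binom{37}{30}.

10295472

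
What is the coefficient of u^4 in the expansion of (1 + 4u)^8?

The general term is C(8,j)·(1)^j·(4u)^(8-j); the u^4 term has j = 4.
C(8,4) = 70.
Coefficient = C(8,4) · 4^4 = 70 · 256 = 17920.

17920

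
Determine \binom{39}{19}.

68923264410

C(39,19) = (39·38·37·36·35·34·33·32·31·30·29·28·27·26·25·24·23·22·21) / 19! = 8384177419658927035269120000 / 121645100408832000 = 68923264410.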